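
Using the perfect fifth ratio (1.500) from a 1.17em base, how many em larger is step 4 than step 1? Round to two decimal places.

Step 1: 1.17 × 1.500 = 1.7550em
Step 4: 1.17 × 1.500⁴ = 5.9231em
Difference: 5.9231 − 1.7550 = 4.1681em

4.17em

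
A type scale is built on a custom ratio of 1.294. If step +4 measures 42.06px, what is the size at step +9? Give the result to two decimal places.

152.60px

42.06 × 1.294⁵ = 42.06 × 3.62803 ≈ 152.595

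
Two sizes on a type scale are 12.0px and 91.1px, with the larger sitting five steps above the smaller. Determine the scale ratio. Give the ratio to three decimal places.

1.500

r⁵ = 91.1 / 12.0, so r = (91.1/12.0)^(1/5).
r = 7.5917^(1/5) ≈ 1.4999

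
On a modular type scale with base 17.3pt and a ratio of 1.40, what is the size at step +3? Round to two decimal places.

17.3 × 1.40³ = 17.3 × 2.74400 ≈ 47.47

47.47pt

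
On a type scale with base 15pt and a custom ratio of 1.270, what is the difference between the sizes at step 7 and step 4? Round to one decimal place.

Step 4: 15.0 × 1.270⁴ = 39.022pt
Step 7: 15.0 × 1.270⁷ = 79.931pt
Difference: 79.931 − 39.022 = 40.909pt

40.9pt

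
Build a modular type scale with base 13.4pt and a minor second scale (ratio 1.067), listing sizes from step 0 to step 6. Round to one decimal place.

13.4pt, 14.3pt, 15.3pt, 16.3pt, 17.4pt, 18.5pt, 19.8pt

Step 0: 13.4pt
Step 1: 13.4 × 1.067 = 14.3
Step 2: 13.4 × 1.067² = 15.3
Step 3: 13.4 × 1.067³ = 16.3
Step 4: 13.4 × 1.067⁴ = 17.4
Step 5: 13.4 × 1.067⁵ = 18.5
Step 6: 13.4 × 1.067⁶ = 19.8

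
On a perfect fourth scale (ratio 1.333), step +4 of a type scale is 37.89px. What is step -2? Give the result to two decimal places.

6.75px

37.89 ÷ 1.333⁶ = 37.89 ÷ 5.61023 ≈ 6.754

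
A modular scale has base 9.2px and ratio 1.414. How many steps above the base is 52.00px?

1.414ⁿ = 52.00 / 9.2 = 5.6522
n = ln(5.6522) / ln(1.414) = 1.7320 / 0.3464 ≈ 5.00

5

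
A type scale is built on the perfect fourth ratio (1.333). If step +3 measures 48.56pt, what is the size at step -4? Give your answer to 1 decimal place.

6.5pt

The gap is -4 − (3) = -7 steps, so the factor is 1.333^-7.
48.56 ÷ 1.333⁷ = 48.56 ÷ 7.47844 ≈ 6.493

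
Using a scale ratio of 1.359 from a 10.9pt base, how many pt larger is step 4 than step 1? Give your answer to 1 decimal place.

22.4pt

Step 1: 10.9 × 1.359 = 14.813pt
Step 4: 10.9 × 1.359⁴ = 37.180pt
Difference: 37.180 − 14.813 = 22.367pt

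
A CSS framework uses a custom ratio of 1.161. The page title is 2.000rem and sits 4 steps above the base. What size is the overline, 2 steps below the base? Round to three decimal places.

0.817rem

2.000 ÷ 1.161⁶ = 2.000 ÷ 2.44903 ≈ 0.817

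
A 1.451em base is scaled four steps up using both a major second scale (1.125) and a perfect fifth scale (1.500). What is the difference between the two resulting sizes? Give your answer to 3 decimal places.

Major second: 1.451 × 1.125⁴ = 2.32422em
Perfect fifth: 1.451 × 1.500⁴ = 7.34569em
Difference: 7.34569 − 2.32422 = 5.02147em

5.021em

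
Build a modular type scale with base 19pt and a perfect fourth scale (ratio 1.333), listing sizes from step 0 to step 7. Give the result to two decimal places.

Step 0: 19pt
Step 1: 19.0 × 1.333 = 25.33
Step 2: 19.0 × 1.333² = 33.76
Step 3: 19.0 × 1.333³ = 45.00
Step 4: 19.0 × 1.333⁴ = 59.99
Step 5: 19.0 × 1.333⁵ = 79.97
Step 6: 19.0 × 1.333⁶ = 106.59
Step 7: 19.0 × 1.333⁷ = 142.09

19.00pt, 25.33pt, 33.76pt, 45.00pt, 59.99pt, 79.97pt, 106.59pt, 142.09pt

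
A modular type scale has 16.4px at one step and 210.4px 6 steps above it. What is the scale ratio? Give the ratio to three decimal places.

r⁶ = 210.4 / 16.4, so r = (210.4/16.4)^(1/6).
r = 12.8293^(1/6) ≈ 1.5300

1.530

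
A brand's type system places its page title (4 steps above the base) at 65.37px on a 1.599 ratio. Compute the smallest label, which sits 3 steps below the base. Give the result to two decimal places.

65.37 ÷ 1.599⁷ = 65.37 ÷ 26.72633 ≈ 2.446

2.45px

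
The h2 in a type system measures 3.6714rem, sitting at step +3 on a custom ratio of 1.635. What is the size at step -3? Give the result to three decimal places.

3.6714 ÷ 1.635⁶ = 3.6714 ÷ 19.10322 ≈ 0.192

0.192rem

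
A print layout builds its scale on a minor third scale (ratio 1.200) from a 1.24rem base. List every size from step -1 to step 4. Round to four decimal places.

1.0333rem, 1.2400rem, 1.4880rem, 1.7856rem, 2.1427rem, 2.5713rem

Step -1: 1.24 ÷ 1.200 = 1.0333
Step 0: 1.24rem
Step 1: 1.24 × 1.200 = 1.4880
Step 2: 1.24 × 1.200² = 1.7856
Step 3: 1.24 × 1.200³ = 2.1427
Step 4: 1.24 × 1.200⁴ = 2.5713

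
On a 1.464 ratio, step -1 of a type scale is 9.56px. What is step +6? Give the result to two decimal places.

137.80px

Moving from step -1 to step +6 is 7 steps up, so multiply by r⁷.
9.56 × 1.464⁷ = 9.56 × 14.41410 ≈ 137.799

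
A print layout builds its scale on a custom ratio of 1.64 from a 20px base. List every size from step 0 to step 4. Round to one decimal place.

Step 0: 20px
Step 1: 20.0 × 1.64 = 32.8
Step 2: 20.0 × 1.64² = 53.8
Step 3: 20.0 × 1.64³ = 88.2
Step 4: 20.0 × 1.64⁴ = 144.7

20.0px, 32.8px, 53.8px, 88.2px, 144.7px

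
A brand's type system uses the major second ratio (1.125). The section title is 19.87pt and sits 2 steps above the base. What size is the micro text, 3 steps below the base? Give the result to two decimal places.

11.03pt

Moving from step +2 to step -3 is 5 steps down, so divide by r⁵.
19.87 ÷ 1.125⁵ = 19.87 ÷ 1.80203 ≈ 11.026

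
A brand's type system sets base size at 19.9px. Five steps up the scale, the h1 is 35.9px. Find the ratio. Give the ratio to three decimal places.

The ratio satisfies 19.9 × r⁵ = 35.9, so r = (35.9 / 19.9)^(1/5).
r = 1.8040^(1/5) ≈ 1.1252

1.125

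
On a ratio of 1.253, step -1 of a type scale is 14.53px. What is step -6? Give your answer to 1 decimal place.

4.7px

Moving from step -1 to step -6 is 5 steps down, so divide by r⁵.
14.53 ÷ 1.253⁵ = 14.53 ÷ 3.08856 ≈ 4.704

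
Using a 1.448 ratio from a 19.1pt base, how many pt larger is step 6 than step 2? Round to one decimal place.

136.0pt

Step 2: 19.1 × 1.448² = 40.047pt
Step 6: 19.1 × 1.448⁶ = 176.054pt
Difference: 176.054 − 40.047 = 136.007pt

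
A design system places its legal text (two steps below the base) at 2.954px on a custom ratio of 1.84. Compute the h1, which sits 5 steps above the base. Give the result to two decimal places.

210.93px

The gap is 5 − (-2) = 7 steps, so the factor is 1.84^7.
2.954 × 1.84⁷ = 2.954 × 71.40436 ≈ 210.928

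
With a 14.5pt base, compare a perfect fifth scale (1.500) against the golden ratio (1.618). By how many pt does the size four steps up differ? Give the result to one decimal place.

Perfect fifth: 14.5 × 1.500⁴ = 73.406pt
Golden ratio: 14.5 × 1.618⁴ = 99.376pt
Difference: 99.376 − 73.406 = 25.970pt

26.0pt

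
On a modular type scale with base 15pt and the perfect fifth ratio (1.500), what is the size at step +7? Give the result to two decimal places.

Every step multiplies by the scale ratio.
15.0 × 1.500⁷ = 15.0 × 17.08594 ≈ 256.29

256.29pt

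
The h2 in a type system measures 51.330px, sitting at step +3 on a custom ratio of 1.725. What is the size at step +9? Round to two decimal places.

Moving from step +3 to step +9 is 6 steps up, so multiply by r⁶.
51.330 × 1.725⁶ = 51.330 × 26.34721 ≈ 1352.402

1352.40px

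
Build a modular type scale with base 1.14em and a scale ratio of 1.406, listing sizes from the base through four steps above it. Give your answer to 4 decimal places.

1.1400em, 1.6028em, 2.2536em, 3.1686em, 4.4550em

Step 0: 1.14em
Step 1: 1.14 × 1.406 = 1.6028
Step 2: 1.14 × 1.406² = 2.2536
Step 3: 1.14 × 1.406³ = 3.1686
Step 4: 1.14 × 1.406⁴ = 4.4550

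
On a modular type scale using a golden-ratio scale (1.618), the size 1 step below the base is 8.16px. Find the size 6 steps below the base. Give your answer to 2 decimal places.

0.74px

The gap is -6 − (-1) = -5 steps, so the factor is 1.618^-5.
8.16 ÷ 1.618⁵ = 8.16 ÷ 11.08901 ≈ 0.736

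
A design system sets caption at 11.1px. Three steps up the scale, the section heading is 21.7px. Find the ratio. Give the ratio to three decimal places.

r³ = 21.7 / 11.1, so r = (21.7/11.1)^(1/3).
r = 1.9550^(1/3) ≈ 1.2504

1.250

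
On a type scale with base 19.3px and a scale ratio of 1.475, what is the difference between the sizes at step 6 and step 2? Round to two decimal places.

Step 2: 19.3 × 1.475² = 41.9896px
Step 6: 19.3 × 1.475⁶ = 198.7510px
Difference: 198.7510 − 41.9896 = 156.7614px

156.76px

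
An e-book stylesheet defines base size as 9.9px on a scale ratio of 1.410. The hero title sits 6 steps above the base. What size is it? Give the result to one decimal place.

9.9 × 1.410⁶ = 9.9 × 7.85805 ≈ 77.79

77.8px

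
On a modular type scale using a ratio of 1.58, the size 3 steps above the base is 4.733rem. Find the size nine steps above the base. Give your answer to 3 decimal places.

Moving from step +3 to step +9 is 6 steps up, so multiply by r⁶.
4.733 × 1.58⁶ = 4.733 × 15.55760 ≈ 73.634

73.634rem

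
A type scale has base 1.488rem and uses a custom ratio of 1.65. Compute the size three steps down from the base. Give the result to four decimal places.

0.3312rem

Each step on a modular scale multiplies by the ratio, so the size n steps from the base is base × ratioⁿ.
1.488 ÷ 1.65³ = 1.488 ÷ 4.49212 ≈ 0.3312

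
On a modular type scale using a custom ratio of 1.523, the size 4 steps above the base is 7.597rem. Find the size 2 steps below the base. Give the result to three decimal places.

0.609rem

7.597 ÷ 1.523⁶ = 7.597 ÷ 12.47956 ≈ 0.609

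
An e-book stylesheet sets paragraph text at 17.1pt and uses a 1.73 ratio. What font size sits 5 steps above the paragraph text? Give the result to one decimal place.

17.1 × 1.73⁵ = 17.1 × 15.49639 ≈ 264.99

265.0pt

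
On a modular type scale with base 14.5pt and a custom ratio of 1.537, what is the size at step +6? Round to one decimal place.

14.5 × 1.537⁶ = 14.5 × 13.18388 ≈ 191.17

191.2pt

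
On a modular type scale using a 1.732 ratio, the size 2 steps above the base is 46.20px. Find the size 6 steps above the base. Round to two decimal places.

Moving from step +2 to step +6 is 4 steps up, so multiply by r⁴.
46.20 × 1.732⁴ = 46.20 × 8.99894 ≈ 415.751

415.75px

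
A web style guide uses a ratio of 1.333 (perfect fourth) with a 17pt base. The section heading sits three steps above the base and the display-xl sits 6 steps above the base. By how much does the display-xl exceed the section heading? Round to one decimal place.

Step 3: 17.0 × 1.333³ = 40.266pt
Step 6: 17.0 × 1.333⁶ = 95.374pt
Difference: 95.374 − 40.266 = 55.108pt

55.1pt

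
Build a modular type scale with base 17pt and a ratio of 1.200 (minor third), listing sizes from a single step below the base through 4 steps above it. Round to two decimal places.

14.17pt, 17.00pt, 20.40pt, 24.48pt, 29.38pt, 35.25pt

Step -1: 17.0 ÷ 1.200 = 14.17
Step 0: 17pt
Step 1: 17.0 × 1.200 = 20.40
Step 2: 17.0 × 1.200² = 24.48
Step 3: 17.0 × 1.200³ = 29.38
Step 4: 17.0 × 1.200⁴ = 35.25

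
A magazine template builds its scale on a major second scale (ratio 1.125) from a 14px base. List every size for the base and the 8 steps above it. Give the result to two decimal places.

14.00px, 15.75px, 17.72px, 19.93px, 22.43px, 25.23px, 28.38px, 31.93px, 35.92px

Step 0: 14px
Step 1: 14.0 × 1.125 = 15.75
Step 2: 14.0 × 1.125² = 17.72
Step 3: 14.0 × 1.125³ = 19.93
Step 4: 14.0 × 1.125⁴ = 22.43
Step 5: 14.0 × 1.125⁵ = 25.23
Step 6: 14.0 × 1.125⁶ = 28.38
Step 7: 14.0 × 1.125⁷ = 31.93
Step 8: 14.0 × 1.125⁸ = 35.92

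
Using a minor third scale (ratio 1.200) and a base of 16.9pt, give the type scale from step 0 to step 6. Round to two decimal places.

Step 0: 16.9pt
Step 1: 16.9 × 1.200 = 20.28
Step 2: 16.9 × 1.200² = 24.34
Step 3: 16.9 × 1.200³ = 29.20
Step 4: 16.9 × 1.200⁴ = 35.04
Step 5: 16.9 × 1.200⁵ = 42.05
Step 6: 16.9 × 1.200⁶ = 50.46

16.90pt, 20.28pt, 24.34pt, 29.20pt, 35.04pt, 42.05pt, 50.46pt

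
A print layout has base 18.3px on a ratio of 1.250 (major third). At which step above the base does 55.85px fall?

5

1.250ⁿ = 55.85 / 18.3 = 3.0519
n = ln(3.0519) / ln(1.250) = 1.1158 / 0.2231 ≈ 5.00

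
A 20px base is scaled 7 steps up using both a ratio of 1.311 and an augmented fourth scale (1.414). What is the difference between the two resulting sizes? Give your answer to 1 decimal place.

At 1.311: 20.0 × 1.311⁷ = 133.122px
Augmented fourth: 20.0 × 1.414⁷ = 226.035px
Difference: 226.035 − 133.122 = 92.913px

92.9px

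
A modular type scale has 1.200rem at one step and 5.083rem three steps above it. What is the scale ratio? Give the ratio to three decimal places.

The ratio satisfies 1.200 × r³ = 5.083, so r = (5.083 / 1.200)^(1/3).
r = 4.2358^(1/3) ≈ 1.6180

1.618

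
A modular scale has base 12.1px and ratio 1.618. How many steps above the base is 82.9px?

4

1.618ⁿ = 82.9 / 12.1 = 6.8512
n = ln(6.8512) / ln(1.618) = 1.9244 / 0.4812 ≈ 4.00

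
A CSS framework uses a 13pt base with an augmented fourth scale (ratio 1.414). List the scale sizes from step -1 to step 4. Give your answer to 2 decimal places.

9.19pt, 13.00pt, 18.38pt, 25.99pt, 36.75pt, 51.97pt

Step -1: 13.0 ÷ 1.414 = 9.19
Step 0: 13pt
Step 1: 13.0 × 1.414 = 18.38
Step 2: 13.0 × 1.414² = 25.99
Step 3: 13.0 × 1.414³ = 36.75
Step 4: 13.0 × 1.414⁴ = 51.97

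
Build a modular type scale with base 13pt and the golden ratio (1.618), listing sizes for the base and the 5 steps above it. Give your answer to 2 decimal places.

13.00pt, 21.03pt, 34.03pt, 55.07pt, 89.10pt, 144.16pt

Step 0: 13pt
Step 1: 13.0 × 1.618 = 21.03
Step 2: 13.0 × 1.618² = 34.03
Step 3: 13.0 × 1.618³ = 55.07
Step 4: 13.0 × 1.618⁴ = 89.10
Step 5: 13.0 × 1.618⁵ = 144.16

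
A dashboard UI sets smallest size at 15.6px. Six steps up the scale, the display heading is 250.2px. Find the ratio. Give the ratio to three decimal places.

r⁶ = 250.2 / 15.6, so r = (250.2/15.6)^(1/6).
r = 16.0385^(1/6) ≈ 1.5880

1.588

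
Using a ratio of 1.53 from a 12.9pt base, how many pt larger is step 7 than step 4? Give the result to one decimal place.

182.5pt

Step 4: 12.9 × 1.53⁴ = 70.690pt
Step 7: 12.9 × 1.53⁷ = 253.180pt
Difference: 253.180 − 70.690 = 182.490pt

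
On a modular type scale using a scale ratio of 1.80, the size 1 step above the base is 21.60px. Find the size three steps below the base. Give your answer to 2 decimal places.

21.60 ÷ 1.80⁴ = 21.60 ÷ 10.49760 ≈ 2.058

2.06px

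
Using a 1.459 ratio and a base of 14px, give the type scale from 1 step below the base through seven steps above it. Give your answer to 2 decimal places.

9.60px, 14.00px, 20.43px, 29.80px, 43.48px, 63.44px, 92.56px, 135.04px, 197.02px

Step -1: 14.0 ÷ 1.459 = 9.60
Step 0: 14px
Step 1: 14.0 × 1.459 = 20.43
Step 2: 14.0 × 1.459² = 29.80
Step 3: 14.0 × 1.459³ = 43.48
Step 4: 14.0 × 1.459⁴ = 63.44
Step 5: 14.0 × 1.459⁵ = 92.56
Step 6: 14.0 × 1.459⁶ = 135.04
Step 7: 14.0 × 1.459⁷ = 197.02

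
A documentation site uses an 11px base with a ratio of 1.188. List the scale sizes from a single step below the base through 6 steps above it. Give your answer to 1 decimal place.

Step -1: 11.0 ÷ 1.188 = 9.3
Step 0: 11px
Step 1: 11.0 × 1.188 = 13.1
Step 2: 11.0 × 1.188² = 15.5
Step 3: 11.0 × 1.188³ = 18.4
Step 4: 11.0 × 1.188⁴ = 21.9
Step 5: 11.0 × 1.188⁵ = 26.0
Step 6: 11.0 × 1.188⁶ = 30.9

9.3px, 11.0px, 13.1px, 15.5px, 18.4px, 21.9px, 26.0px, 30.9px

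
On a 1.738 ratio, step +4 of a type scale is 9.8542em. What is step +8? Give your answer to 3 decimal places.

89.913em

Moving from step +4 to step +8 is 4 steps up, so multiply by r⁴.
9.8542 × 1.738⁴ = 9.8542 × 9.12429 ≈ 89.913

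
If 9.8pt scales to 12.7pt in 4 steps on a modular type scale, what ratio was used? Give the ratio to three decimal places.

1.067

r⁴ = 12.7 / 9.8, so r = (12.7/9.8)^(1/4).
r = 1.2959^(1/4) ≈ 1.0670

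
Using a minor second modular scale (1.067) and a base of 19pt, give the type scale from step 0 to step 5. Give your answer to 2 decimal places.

19.00pt, 20.27pt, 21.63pt, 23.08pt, 24.63pt, 26.28pt

Step 0: 19pt
Step 1: 19.0 × 1.067 = 20.27
Step 2: 19.0 × 1.067² = 21.63
Step 3: 19.0 × 1.067³ = 23.08
Step 4: 19.0 × 1.067⁴ = 24.63
Step 5: 19.0 × 1.067⁵ = 26.28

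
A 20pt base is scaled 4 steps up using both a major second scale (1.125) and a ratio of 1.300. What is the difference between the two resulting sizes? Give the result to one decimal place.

25.1pt

Major second: 20.0 × 1.125⁴ = 32.036pt
At 1.300: 20.0 × 1.300⁴ = 57.122pt
Difference: 57.122 − 32.036 = 25.086pt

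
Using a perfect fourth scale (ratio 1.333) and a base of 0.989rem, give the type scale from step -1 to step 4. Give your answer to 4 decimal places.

Step -1: 0.989 ÷ 1.333 = 0.7419
Step 0: 0.989rem
Step 1: 0.989 × 1.333 = 1.3183
Step 2: 0.989 × 1.333² = 1.7573
Step 3: 0.989 × 1.333³ = 2.3425
Step 4: 0.989 × 1.333⁴ = 3.1226

0.7419rem, 0.9890rem, 1.3183rem, 1.7573rem, 2.3425rem, 3.1226rem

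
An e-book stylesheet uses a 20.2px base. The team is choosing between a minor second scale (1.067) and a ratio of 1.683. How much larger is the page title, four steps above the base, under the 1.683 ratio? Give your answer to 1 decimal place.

135.9px

Minor second: 20.2 × 1.067⁴ = 26.182px
At 1.683: 20.2 × 1.683⁴ = 162.064px
Difference: 162.064 − 26.182 = 135.882px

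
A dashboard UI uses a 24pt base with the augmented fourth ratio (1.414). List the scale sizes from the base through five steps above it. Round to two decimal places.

24.00pt, 33.94pt, 47.99pt, 67.85pt, 95.94pt, 135.66pt

Step 0: 24pt
Step 1: 24.0 × 1.414 = 33.94
Step 2: 24.0 × 1.414² = 47.99
Step 3: 24.0 × 1.414³ = 67.85
Step 4: 24.0 × 1.414⁴ = 95.94
Step 5: 24.0 × 1.414⁵ = 135.66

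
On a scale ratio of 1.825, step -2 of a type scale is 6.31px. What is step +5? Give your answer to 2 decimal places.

6.31 × 1.825⁷ = 6.31 × 67.42797 ≈ 425.470

425.47px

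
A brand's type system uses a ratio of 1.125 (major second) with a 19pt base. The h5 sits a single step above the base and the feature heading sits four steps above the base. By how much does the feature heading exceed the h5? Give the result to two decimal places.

Step 1: 19.0 × 1.125 = 21.3750pt
Step 4: 19.0 × 1.125⁴ = 30.4343pt
Difference: 30.4343 − 21.3750 = 9.0593pt

9.06pt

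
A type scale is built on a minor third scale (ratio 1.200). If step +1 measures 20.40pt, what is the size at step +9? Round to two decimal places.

20.40 × 1.200⁸ = 20.40 × 4.29982 ≈ 87.716

87.72pt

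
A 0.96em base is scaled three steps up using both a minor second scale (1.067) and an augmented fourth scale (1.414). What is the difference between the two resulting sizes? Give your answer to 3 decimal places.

Minor second: 0.96 × 1.067³ = 1.16618em
Augmented fourth: 0.96 × 1.414³ = 2.71406em
Difference: 2.71406 − 1.16618 = 1.54788em

1.548em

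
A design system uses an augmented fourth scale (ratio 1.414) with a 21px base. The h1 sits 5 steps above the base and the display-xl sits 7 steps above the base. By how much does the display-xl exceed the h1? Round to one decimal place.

Step 5: 21.0 × 1.414⁵ = 118.704px
Step 7: 21.0 × 1.414⁷ = 237.337px
Difference: 237.337 − 118.704 = 118.633px

118.6px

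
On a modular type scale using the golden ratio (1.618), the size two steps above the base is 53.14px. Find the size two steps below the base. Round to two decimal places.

53.14 ÷ 1.618⁴ = 53.14 ÷ 6.85353 ≈ 7.754

7.75px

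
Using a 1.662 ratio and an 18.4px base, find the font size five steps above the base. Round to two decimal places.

Each step on a modular scale multiplies by the ratio, so the size n steps from the base is base × ratioⁿ.
18.4 × 1.662⁵ = 18.4 × 12.68105 ≈ 233.33

233.33px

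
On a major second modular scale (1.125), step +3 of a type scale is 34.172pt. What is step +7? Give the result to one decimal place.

34.172 × 1.125⁴ = 34.172 × 1.60181 ≈ 54.737

54.7pt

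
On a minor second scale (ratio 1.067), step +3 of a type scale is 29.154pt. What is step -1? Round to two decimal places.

22.49pt

29.154 ÷ 1.067⁴ = 29.154 ÷ 1.29616 ≈ 22.493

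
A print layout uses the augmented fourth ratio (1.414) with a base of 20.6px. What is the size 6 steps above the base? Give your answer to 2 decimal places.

164.65px

A modular type scale is a geometric sequence: sizeₙ = base × rⁿ.
20.6 × 1.414⁶ = 20.6 × 7.99275 ≈ 164.65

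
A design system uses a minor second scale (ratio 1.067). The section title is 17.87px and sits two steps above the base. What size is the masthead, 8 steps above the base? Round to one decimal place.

The gap is 8 − (2) = 6 steps, so the factor is 1.067^6.
17.87 × 1.067⁶ = 17.87 × 1.47566 ≈ 26.370

26.4px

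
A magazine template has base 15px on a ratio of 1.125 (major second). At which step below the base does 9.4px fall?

1.125ⁿ = 15 / 9.4 = 1.5957
n = ln(1.5957) / ln(1.125) = 0.4673 / 0.1178 ≈ 3.97

4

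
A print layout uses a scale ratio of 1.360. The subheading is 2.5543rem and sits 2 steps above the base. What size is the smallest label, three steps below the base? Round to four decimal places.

0.5490rem

2.5543 ÷ 1.360⁵ = 2.5543 ÷ 4.65259 ≈ 0.5490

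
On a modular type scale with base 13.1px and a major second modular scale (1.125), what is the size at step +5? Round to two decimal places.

23.61px

13.1 × 1.125⁵ = 13.1 × 1.80203 ≈ 23.61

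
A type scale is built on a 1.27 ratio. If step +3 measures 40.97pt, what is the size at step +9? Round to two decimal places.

171.90pt

40.97 × 1.27⁶ = 40.97 × 4.19587 ≈ 171.905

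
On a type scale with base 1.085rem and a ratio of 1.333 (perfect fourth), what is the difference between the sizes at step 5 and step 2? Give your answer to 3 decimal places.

2.639rem

Step 2: 1.085 × 1.333² = 1.92792rem
Step 5: 1.085 × 1.333⁵ = 4.56647rem
Difference: 4.56647 − 1.92792 = 2.63855rem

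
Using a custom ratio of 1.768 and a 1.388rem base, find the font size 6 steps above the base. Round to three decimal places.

Each step on a modular scale multiplies by the ratio, so the size n steps from the base is base × ratioⁿ.
1.388 × 1.768⁶ = 1.388 × 30.54173 ≈ 42.392

42.392rem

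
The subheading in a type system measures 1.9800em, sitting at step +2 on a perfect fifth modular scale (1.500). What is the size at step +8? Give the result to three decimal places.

22.553em

The gap is 8 − (2) = 6 steps, so the factor is 1.500^6.
1.9800 × 1.500⁶ = 1.9800 × 11.39062 ≈ 22.553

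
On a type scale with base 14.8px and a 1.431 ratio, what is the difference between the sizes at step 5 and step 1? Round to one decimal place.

67.6px

Step 1: 14.8 × 1.431 = 21.179px
Step 5: 14.8 × 1.431⁵ = 88.810px
Difference: 88.810 − 21.179 = 67.631px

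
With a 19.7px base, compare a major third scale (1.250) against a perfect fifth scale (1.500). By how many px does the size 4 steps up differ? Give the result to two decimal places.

51.64px

Major third: 19.7 × 1.250⁴ = 48.0957px
Perfect fifth: 19.7 × 1.500⁴ = 99.7313px
Difference: 99.7313 − 48.0957 = 51.6356px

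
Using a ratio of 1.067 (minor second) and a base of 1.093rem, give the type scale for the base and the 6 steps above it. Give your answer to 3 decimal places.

Step 0: 1.093rem
Step 1: 1.093 × 1.067 = 1.166
Step 2: 1.093 × 1.067² = 1.244
Step 3: 1.093 × 1.067³ = 1.328
Step 4: 1.093 × 1.067⁴ = 1.417
Step 5: 1.093 × 1.067⁵ = 1.512
Step 6: 1.093 × 1.067⁶ = 1.613

1.093rem, 1.166rem, 1.244rem, 1.328rem, 1.417rem, 1.512rem, 1.613rem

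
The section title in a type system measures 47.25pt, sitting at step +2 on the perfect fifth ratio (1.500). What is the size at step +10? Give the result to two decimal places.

1210.97pt

47.25 × 1.500⁸ = 47.25 × 25.62891 ≈ 1210.966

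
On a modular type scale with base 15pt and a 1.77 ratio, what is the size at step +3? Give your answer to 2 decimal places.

83.18pt

Every step multiplies by the scale ratio.
15.0 × 1.77³ = 15.0 × 5.54523 ≈ 83.18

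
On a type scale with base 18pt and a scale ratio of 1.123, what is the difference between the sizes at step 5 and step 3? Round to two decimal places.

6.66pt

Step 3: 18.0 × 1.123³ = 25.4925pt
Step 5: 18.0 × 1.123⁵ = 32.1493pt
Difference: 32.1493 − 25.4925 = 6.6568pt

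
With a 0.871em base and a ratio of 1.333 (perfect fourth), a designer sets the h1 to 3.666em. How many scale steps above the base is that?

5

1.333ⁿ = 3.666 / 0.871 = 4.2090
n = ln(4.2090) / ln(1.333) = 1.4372 / 0.2874 ≈ 5.00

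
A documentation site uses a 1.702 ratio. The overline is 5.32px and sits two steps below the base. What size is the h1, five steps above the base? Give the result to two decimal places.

220.10px

5.32 × 1.702⁷ = 5.32 × 41.37299 ≈ 220.104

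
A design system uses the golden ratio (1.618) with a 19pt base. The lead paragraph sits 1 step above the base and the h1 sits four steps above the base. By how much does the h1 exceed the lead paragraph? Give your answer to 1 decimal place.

Step 1: 19.0 × 1.618 = 30.742pt
Step 4: 19.0 × 1.618⁴ = 130.217pt
Difference: 130.217 − 30.742 = 99.475pt

99.5pt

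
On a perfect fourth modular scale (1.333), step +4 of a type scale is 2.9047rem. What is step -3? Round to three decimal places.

Moving from step +4 to step -3 is 7 steps down, so divide by r⁷.
2.9047 ÷ 1.333⁷ = 2.9047 ÷ 7.47844 ≈ 0.388

0.388rem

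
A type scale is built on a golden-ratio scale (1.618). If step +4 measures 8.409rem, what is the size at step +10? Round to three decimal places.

150.874rem

Moving from step +4 to step +10 is 6 steps up, so multiply by r⁶.
8.409 × 1.618⁶ = 8.409 × 17.94201 ≈ 150.874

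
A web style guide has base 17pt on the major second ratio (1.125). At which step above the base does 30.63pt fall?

1.125ⁿ = 30.63 / 17 = 1.8018
n = ln(1.8018) / ln(1.125) = 0.5888 / 0.1178 ≈ 5.00

5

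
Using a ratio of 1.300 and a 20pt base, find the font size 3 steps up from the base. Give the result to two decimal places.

43.94pt

Every step multiplies by the scale ratio.
20.0 × 1.300³ = 20.0 × 2.19700 ≈ 43.94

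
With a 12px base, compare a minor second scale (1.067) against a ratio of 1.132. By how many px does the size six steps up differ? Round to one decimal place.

7.5px

Minor second: 12.0 × 1.067⁶ = 17.708px
At 1.132: 12.0 × 1.132⁶ = 25.250px
Difference: 25.250 − 17.708 = 7.542px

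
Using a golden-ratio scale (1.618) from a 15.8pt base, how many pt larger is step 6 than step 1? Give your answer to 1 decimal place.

257.9pt

Step 1: 15.8 × 1.618 = 25.564pt
Step 6: 15.8 × 1.618⁶ = 283.484pt
Difference: 283.484 − 25.564 = 257.920pt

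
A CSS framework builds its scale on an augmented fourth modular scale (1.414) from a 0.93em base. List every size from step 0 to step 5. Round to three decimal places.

Step 0: 0.93em
Step 1: 0.93 × 1.414 = 1.315
Step 2: 0.93 × 1.414² = 1.859
Step 3: 0.93 × 1.414³ = 2.629
Step 4: 0.93 × 1.414⁴ = 3.718
Step 5: 0.93 × 1.414⁵ = 5.257

0.930em, 1.315em, 1.859em, 2.629em, 3.718em, 5.257em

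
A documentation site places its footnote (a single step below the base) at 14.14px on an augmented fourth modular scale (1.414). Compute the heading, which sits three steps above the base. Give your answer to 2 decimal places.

56.53px

Moving from step -1 to step +3 is 4 steps up, so multiply by r⁴.
14.14 × 1.414⁴ = 14.14 × 3.99758 ≈ 56.526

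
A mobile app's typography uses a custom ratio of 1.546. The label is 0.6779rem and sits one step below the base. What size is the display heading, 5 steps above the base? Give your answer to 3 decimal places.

9.256rem

The gap is 5 − (-1) = 6 steps, so the factor is 1.546^6.
0.6779 × 1.546⁶ = 0.6779 × 13.65391 ≈ 9.256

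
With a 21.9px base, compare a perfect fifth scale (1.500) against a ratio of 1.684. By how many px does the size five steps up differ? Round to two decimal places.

130.29px

Perfect fifth: 21.9 × 1.500⁵ = 166.3031px
At 1.684: 21.9 × 1.684⁵ = 296.5887px
Difference: 296.5887 − 166.3031 = 130.2856px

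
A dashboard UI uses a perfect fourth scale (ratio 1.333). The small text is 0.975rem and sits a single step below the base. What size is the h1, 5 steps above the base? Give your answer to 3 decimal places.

5.470rem

0.975 × 1.333⁶ = 0.975 × 5.61023 ≈ 5.470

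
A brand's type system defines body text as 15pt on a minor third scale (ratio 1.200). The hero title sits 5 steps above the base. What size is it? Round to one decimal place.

37.3pt

Each step on a modular scale multiplies by the ratio, so the size n steps from the base is base × ratioⁿ.
15.0 × 1.200⁵ = 15.0 × 2.48832 ≈ 37.32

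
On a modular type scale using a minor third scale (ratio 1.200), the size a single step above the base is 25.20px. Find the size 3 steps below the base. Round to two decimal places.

12.15px

Moving from step +1 to step -3 is 4 steps down, so divide by r⁴.
25.20 ÷ 1.200⁴ = 25.20 ÷ 2.07360 ≈ 12.153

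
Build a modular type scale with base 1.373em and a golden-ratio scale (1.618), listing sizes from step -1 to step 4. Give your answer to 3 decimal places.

0.849em, 1.373em, 2.222em, 3.594em, 5.816em, 9.410em

Step -1: 1.373 ÷ 1.618 = 0.849
Step 0: 1.373em
Step 1: 1.373 × 1.618 = 2.222
Step 2: 1.373 × 1.618² = 3.594
Step 3: 1.373 × 1.618³ = 5.816
Step 4: 1.373 × 1.618⁴ = 9.410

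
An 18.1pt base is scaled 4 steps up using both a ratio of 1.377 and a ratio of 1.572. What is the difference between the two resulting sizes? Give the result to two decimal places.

At 1.377: 18.1 × 1.377⁴ = 65.0750pt
At 1.572: 18.1 × 1.572⁴ = 110.5322pt
Difference: 110.5322 − 65.0750 = 45.4572pt

45.46pt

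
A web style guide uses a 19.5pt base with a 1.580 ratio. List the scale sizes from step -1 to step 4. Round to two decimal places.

Step -1: 19.5 ÷ 1.580 = 12.34
Step 0: 19.5pt
Step 1: 19.5 × 1.580 = 30.81
Step 2: 19.5 × 1.580² = 48.68
Step 3: 19.5 × 1.580³ = 76.91
Step 4: 19.5 × 1.580⁴ = 121.52

12.34pt, 19.50pt, 30.81pt, 48.68pt, 76.91pt, 121.52pt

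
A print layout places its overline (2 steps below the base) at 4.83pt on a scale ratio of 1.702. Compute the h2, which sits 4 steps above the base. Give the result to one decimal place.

4.83 × 1.702⁶ = 4.83 × 24.30845 ≈ 117.410

117.4pt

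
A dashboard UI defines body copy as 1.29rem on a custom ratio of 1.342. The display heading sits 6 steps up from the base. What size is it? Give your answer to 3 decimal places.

7.535rem

1.29 × 1.342⁶ = 1.29 × 5.84138 ≈ 7.535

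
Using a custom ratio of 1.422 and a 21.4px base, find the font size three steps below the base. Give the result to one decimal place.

21.4 ÷ 1.422³ = 21.4 ÷ 2.87540 ≈ 7.44

7.4px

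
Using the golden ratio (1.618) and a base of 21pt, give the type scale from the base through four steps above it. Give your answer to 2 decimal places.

Step 0: 21pt
Step 1: 21.0 × 1.618 = 33.98
Step 2: 21.0 × 1.618² = 54.98
Step 3: 21.0 × 1.618³ = 88.95
Step 4: 21.0 × 1.618⁴ = 143.92

21.00pt, 33.98pt, 54.98pt, 88.95pt, 143.92pt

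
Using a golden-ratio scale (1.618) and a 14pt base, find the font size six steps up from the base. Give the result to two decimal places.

251.19pt

14.0 × 1.618⁶ = 14.0 × 17.94201 ≈ 251.19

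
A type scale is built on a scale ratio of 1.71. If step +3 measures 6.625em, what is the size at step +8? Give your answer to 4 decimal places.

6.625 × 1.71⁵ = 6.625 × 14.62112 ≈ 96.8649

96.8649em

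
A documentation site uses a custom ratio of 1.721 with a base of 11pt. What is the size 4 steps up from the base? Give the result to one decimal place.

Each step on a modular scale multiplies by the ratio, so the size n steps from the base is base × ratioⁿ.
11.0 × 1.721⁴ = 11.0 × 8.77250 ≈ 96.50

96.5pt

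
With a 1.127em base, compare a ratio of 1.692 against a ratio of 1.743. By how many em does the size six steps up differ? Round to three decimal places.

At 1.692: 1.127 × 1.692⁶ = 26.44393em
At 1.743: 1.127 × 1.743⁶ = 31.60154em
Difference: 31.60154 − 26.44393 = 5.15761em

5.158em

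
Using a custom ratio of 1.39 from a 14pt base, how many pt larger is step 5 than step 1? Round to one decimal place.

53.2pt

Step 1: 14.0 × 1.39 = 19.460pt
Step 5: 14.0 × 1.39⁵ = 72.644pt
Difference: 72.644 − 19.460 = 53.184pt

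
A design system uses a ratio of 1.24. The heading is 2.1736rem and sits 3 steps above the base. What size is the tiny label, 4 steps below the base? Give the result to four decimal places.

0.4822rem

The gap is -4 − (3) = -7 steps, so the factor is 1.24^-7.
2.1736 ÷ 1.24⁷ = 2.1736 ÷ 4.50767 ≈ 0.4822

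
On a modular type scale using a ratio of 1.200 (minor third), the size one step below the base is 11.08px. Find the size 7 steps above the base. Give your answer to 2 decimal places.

47.64px

Moving from step -1 to step +7 is 8 steps up, so multiply by r⁸.
11.08 × 1.200⁸ = 11.08 × 4.29982 ≈ 47.642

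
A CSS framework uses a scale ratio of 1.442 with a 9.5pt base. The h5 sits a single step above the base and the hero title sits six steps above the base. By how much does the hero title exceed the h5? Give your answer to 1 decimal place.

71.7pt

Step 1: 9.5 × 1.442 = 13.699pt
Step 6: 9.5 × 1.442⁶ = 85.411pt
Difference: 85.411 − 13.699 = 71.712pt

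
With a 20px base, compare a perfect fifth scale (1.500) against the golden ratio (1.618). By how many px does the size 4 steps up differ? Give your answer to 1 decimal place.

Perfect fifth: 20.0 × 1.500⁴ = 101.250px
Golden ratio: 20.0 × 1.618⁴ = 137.071px
Difference: 137.071 − 101.250 = 35.821px

35.8px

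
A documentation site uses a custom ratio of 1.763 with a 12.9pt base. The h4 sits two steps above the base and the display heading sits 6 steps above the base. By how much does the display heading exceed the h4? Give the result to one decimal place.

347.3pt

Step 2: 12.9 × 1.763² = 40.095pt
Step 6: 12.9 × 1.763⁶ = 387.350pt
Difference: 387.350 − 40.095 = 347.255pt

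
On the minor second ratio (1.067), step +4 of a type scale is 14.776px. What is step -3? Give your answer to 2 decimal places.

9.38px

The gap is -3 − (4) = -7 steps, so the factor is 1.067^-7.
14.776 ÷ 1.067⁷ = 14.776 ÷ 1.57453 ≈ 9.384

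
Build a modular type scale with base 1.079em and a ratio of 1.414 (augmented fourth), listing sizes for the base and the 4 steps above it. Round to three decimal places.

Step 0: 1.079em
Step 1: 1.079 × 1.414 = 1.526
Step 2: 1.079 × 1.414² = 2.157
Step 3: 1.079 × 1.414³ = 3.050
Step 4: 1.079 × 1.414⁴ = 4.313

1.079em, 1.526em, 2.157em, 3.050em, 4.313em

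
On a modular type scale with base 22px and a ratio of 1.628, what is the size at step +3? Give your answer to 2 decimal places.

94.93px

22.0 × 1.628³ = 22.0 × 4.31483 ≈ 94.93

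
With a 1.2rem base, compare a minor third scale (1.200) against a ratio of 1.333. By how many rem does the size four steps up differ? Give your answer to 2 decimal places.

1.30rem

Minor third: 1.2 × 1.200⁴ = 2.4883rem
At 1.333: 1.2 × 1.333⁴ = 3.7888rem
Difference: 3.7888 − 2.4883 = 1.3005rem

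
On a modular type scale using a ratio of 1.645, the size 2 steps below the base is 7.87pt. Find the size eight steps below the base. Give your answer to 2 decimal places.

The gap is -8 − (-2) = -6 steps, so the factor is 1.645^-6.
7.87 ÷ 1.645⁶ = 7.87 ÷ 19.81506 ≈ 0.397

0.40pt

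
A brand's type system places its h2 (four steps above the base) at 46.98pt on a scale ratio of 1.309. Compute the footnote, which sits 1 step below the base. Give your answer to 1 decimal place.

12.2pt

46.98 ÷ 1.309⁵ = 46.98 ÷ 3.84325 ≈ 12.224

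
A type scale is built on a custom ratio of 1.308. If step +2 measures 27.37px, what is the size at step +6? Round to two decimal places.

80.11px

Moving from step +2 to step +6 is 4 steps up, so multiply by r⁴.
27.37 × 1.308⁴ = 27.37 × 2.92706 ≈ 80.114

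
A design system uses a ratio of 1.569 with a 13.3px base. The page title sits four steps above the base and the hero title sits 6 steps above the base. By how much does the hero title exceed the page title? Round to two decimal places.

117.82px

Step 4: 13.3 × 1.569⁴ = 80.6016px
Step 6: 13.3 × 1.569⁶ = 198.4218px
Difference: 198.4218 − 80.6016 = 117.8202px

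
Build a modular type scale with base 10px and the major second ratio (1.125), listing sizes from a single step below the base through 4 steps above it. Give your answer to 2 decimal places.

8.89px, 10.00px, 11.25px, 12.66px, 14.24px, 16.02px

Step -1: 10.0 ÷ 1.125 = 8.89
Step 0: 10px
Step 1: 10.0 × 1.125 = 11.25
Step 2: 10.0 × 1.125² = 12.66
Step 3: 10.0 × 1.125³ = 14.24
Step 4: 10.0 × 1.125⁴ = 16.02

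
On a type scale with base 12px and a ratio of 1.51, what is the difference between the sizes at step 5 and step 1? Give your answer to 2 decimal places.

76.08px

Step 1: 12.0 × 1.51 = 18.1200px
Step 5: 12.0 × 1.51⁵ = 94.2033px
Difference: 94.2033 − 18.1200 = 76.0833px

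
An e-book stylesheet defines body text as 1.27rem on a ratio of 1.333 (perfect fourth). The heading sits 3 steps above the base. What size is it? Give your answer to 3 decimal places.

1.27 × 1.333³ = 1.27 × 2.36859 ≈ 3.008

3.008rem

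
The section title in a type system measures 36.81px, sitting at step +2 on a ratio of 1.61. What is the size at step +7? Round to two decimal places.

398.19px

36.81 × 1.61⁵ = 36.81 × 10.81756 ≈ 398.194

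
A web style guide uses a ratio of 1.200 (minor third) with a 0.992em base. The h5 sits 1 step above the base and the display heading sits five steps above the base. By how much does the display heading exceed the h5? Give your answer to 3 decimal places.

Step 1: 0.992 × 1.200 = 1.19040em
Step 5: 0.992 × 1.200⁵ = 2.46841em
Difference: 2.46841 − 1.19040 = 1.27801em

1.278em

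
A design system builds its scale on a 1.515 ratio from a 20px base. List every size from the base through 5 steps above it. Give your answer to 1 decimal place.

Step 0: 20px
Step 1: 20.0 × 1.515 = 30.3
Step 2: 20.0 × 1.515² = 45.9
Step 3: 20.0 × 1.515³ = 69.5
Step 4: 20.0 × 1.515⁴ = 105.4
Step 5: 20.0 × 1.515⁵ = 159.6

20.0px, 30.3px, 45.9px, 69.5px, 105.4px, 159.6px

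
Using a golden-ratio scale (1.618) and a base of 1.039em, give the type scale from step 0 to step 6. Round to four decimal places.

1.0390em, 1.6811em, 2.7200em, 4.4010em, 7.1208em, 11.5215em, 18.6417em

Step 0: 1.039em
Step 1: 1.039 × 1.618 = 1.6811
Step 2: 1.039 × 1.618² = 2.7200
Step 3: 1.039 × 1.618³ = 4.4010
Step 4: 1.039 × 1.618⁴ = 7.1208
Step 5: 1.039 × 1.618⁵ = 11.5215
Step 6: 1.039 × 1.618⁶ = 18.6417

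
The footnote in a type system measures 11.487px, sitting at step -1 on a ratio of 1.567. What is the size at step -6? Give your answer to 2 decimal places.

1.22px

11.487 ÷ 1.567⁵ = 11.487 ÷ 9.44811 ≈ 1.216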